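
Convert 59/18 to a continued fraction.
[3; 3, 1, 1, 2]

Euclidean algorithm steps:
59 = 3 × 18 + 5
18 = 3 × 5 + 3
5 = 1 × 3 + 2
3 = 1 × 2 + 1
2 = 2 × 1 + 0
Continued fraction: [3; 3, 1, 1, 2]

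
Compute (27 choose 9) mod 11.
0

Using Lucas' theorem:
Write n=27 and k=9 in base 11:
n in base 11: [2, 5]
k in base 11: [0, 9]
C(27,9) mod 11 = ∏ C(n_i, k_i) mod 11
Digit binomials (mod 11): C(2,0) = 1; C(5,9) = 0 (k_i > n_i)
Product: 1 × 0 = 0 ≡ 0 (mod 11)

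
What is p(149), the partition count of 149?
37027355200

p(n) counts ways to write n as a sum of positive integers (order ignored).
Euler's pentagonal recurrence: p(k) = p(k-1) + p(k-2) - p(k-5) - p(k-7) + p(k-12) + p(k-15) - ... (offsets j(3j∓1)/2, signs ++--, p(0)=1, p(<0)=0).
DP table for k = 0..148: p(0)=1, p(1)=1, p(2)=2, p(3)=3, p(4)=5, p(5)=7, p(6)=11, p(7)=15, p(8)=22, p(9)=30, p(10)=42, p(11)=56, p(12)=77, p(13)=101, p(14)=135, p(15)=176, p(16)=231, p(17)=297, p(18)=385, p(19)=490, p(20)=627, p(21)=792, p(22)=1002, p(23)=1255, p(24)=1575, p(25)=1958, p(26)=2436, p(27)=3010, p(28)=3718, p(29)=4565, p(30)=5604, p(31)=6842, p(32)=8349, p(33)=10143, p(34)=12310, p(35)=14883, p(36)=17977, p(37)=21637, p(38)=26015, p(39)=31185, p(40)=37338, p(41)=44583, p(42)=53174, p(43)=63261, p(44)=75175, p(45)=89134, p(46)=105558, p(47)=124754, p(48)=147273, p(49)=173525, p(50)=204226, p(51)=239943, p(52)=281589, p(53)=329931, p(54)=386155, p(55)=451276, p(56)=526823, p(57)=614154, p(58)=715220, p(59)=831820, p(60)=966467, p(61)=1121505, p(62)=1300156, p(63)=1505499, p(64)=1741630, p(65)=2012558, p(66)=2323520, p(67)=2679689, p(68)=3087735, p(69)=3554345, p(70)=4087968, p(71)=4697205, p(72)=5392783, p(73)=6185689, p(74)=7089500, p(75)=8118264, p(76)=9289091, p(77)=10619863, p(78)=12132164, p(79)=13848650, p(80)=15796476, p(81)=18004327, p(82)=20506255, p(83)=23338469, p(84)=26543660, p(85)=30167357, p(86)=34262962, p(87)=38887673, p(88)=44108109, p(89)=49995925, p(90)=56634173, p(91)=64112359, p(92)=72533807, p(93)=82010177, p(94)=92669720, p(95)=104651419, p(96)=118114304, p(97)=133230930, p(98)=150198136, p(99)=169229875, p(100)=190569292, p(101)=214481126, p(102)=241265379, p(103)=271248950, p(104)=304801365, p(105)=342325709, p(106)=384276336, p(107)=431149389, p(108)=483502844, p(109)=541946240, p(110)=607163746, p(111)=679903203, p(112)=761002156, p(113)=851376628, p(114)=952050665, p(115)=1064144451, p(116)=1188908248, p(117)=1327710076, p(118)=1482074143, p(119)=1653668665, p(120)=1844349560, p(121)=2056148051, p(122)=2291320912, p(123)=2552338241, p(124)=2841940500, p(125)=3163127352, p(126)=3519222692, p(127)=3913864295, p(128)=4351078600, p(129)=4835271870, p(130)=5371315400, p(131)=5964539504, p(132)=6620830889, p(133)=7346629512, p(134)=8149040695, p(135)=9035836076, p(136)=10015581680, p(137)=11097645016, p(138)=12292341831, p(139)=13610949895, p(140)=15065878135, p(141)=16670689208, p(142)=18440293320, p(143)=20390982757, p(144)=22540654445, p(145)=24908858009, p(146)=27517052599, p(147)=30388671978, p(148)=33549419497.
Final step: p(149) = p(148) + p(147) - p(144) - p(142) + p(137) + p(134) - p(127) - p(123) + p(114) + p(109) - p(98) - p(92) + p(79) + p(72) - p(57) - p(49) + p(32) + p(23) - p(4)
= 33549419497 + 30388671978 - 22540654445 - 18440293320 + 11097645016 + 8149040695 - 3913864295 - 2552338241 + 952050665 + 541946240 - 150198136 - 72533807 + 13848650 + 5392783 - 614154 - 173525 + 8349 + 1255 - 5
= 37027355200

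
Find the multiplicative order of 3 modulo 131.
65

131 is prime, so ord(3) divides φ(131) = 130.
Divisors of 130: 1, 2, 5, 10, 13, 26, 65, 130.
Repeated squaring: 3^1 ≡ 3, 3^2 ≡ 9, 3^4 ≡ 81, 3^8 ≡ 11, 3^16 ≡ 121, 3^32 ≡ 100, 3^64 ≡ 44, 3^128 ≡ 102 (mod 131).
Test 3^d mod 131 for each divisor d in increasing order:
3^1 ≡ 3
3^2 ≡ 9
3^5 = 3^4·3^1 ≡ 112
3^10 = 3^8·3^2 ≡ 99
3^13 = 3^8·3^4·3^1 ≡ 53
3^26 = 3^16·3^8·3^2 ≡ 58
3^65 = 3^64·3^1 ≡ 1  ← first divisor giving 1
The order is 65.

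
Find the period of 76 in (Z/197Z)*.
49

197 is prime, so ord(76) divides φ(197) = 196.
Divisors of 196: 1, 2, 4, 7, 14, 28, 49, 98, 196.
Repeated squaring: 76^1 ≡ 76, 76^2 ≡ 63, 76^4 ≡ 29, 76^8 ≡ 53, 76^16 ≡ 51, 76^32 ≡ 40, 76^64 ≡ 24, 76^128 ≡ 182 (mod 197).
Test 76^d mod 197 for each divisor d in increasing order:
76^1 ≡ 76
76^2 ≡ 63
76^4 ≡ 29
76^7 = 76^4·76^2·76^1 ≡ 164
76^14 = 76^8·76^4·76^2 ≡ 104
76^28 = 76^16·76^8·76^4 ≡ 178
76^49 = 76^32·76^16·76^1 ≡ 1  ← first divisor giving 1
The order is 49.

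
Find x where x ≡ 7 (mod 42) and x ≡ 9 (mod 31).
133

Using Chinese Remainder Theorem:
M = 42 × 31 = 1302
M1 = 31, M2 = 42
y1 = 31^(-1) mod 42 = 19
y2 = 42^(-1) mod 31 = 17
x = (7×31×19 + 9×42×17) mod 1302 = 133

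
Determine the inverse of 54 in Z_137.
33

gcd(54, 137) = 1, so the inverse exists.
Extended Euclidean algorithm on (137, 54):
137 = 2 × 54 + 29  ⟹  29 = (1)·137 + (-2)·54
54 = 1 × 29 + 25  ⟹  25 = (-1)·137 + (3)·54
29 = 1 × 25 + 4  ⟹  4 = (2)·137 + (-5)·54
25 = 6 × 4 + 1  ⟹  1 = (-13)·137 + (33)·54
So (33)·54 ≡ 1 (mod 137), i.e. 54^(-1) ≡ 33 (mod 137).
Check: 54 × 33 = 1782 ≡ 1 (mod 137)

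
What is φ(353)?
352

353 = 353
φ(n) = n × ∏(1 - 1/p) for each prime p dividing n
φ(353) = 353 × (1 - 1/353) = 352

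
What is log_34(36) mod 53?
8

Baby-step giant-step with step n = ⌈√53⌉ = 8.
Baby steps 34^j mod 53 (j:value) for j=0..7: 0:1, 1:34, 2:43, 3:31, 4:47, 5:8, 6:7, 7:26.
Giant-step multiplier: 34^(-8) ≡ 34^(52-8) = 34^44 ≡ 28 (mod 53).
Giant steps γ_i = 36·28^i mod 53: γ_0=36, γ_1=1 (in table at j=0).
x = i·n + j = 1·8 + 0 = 8.
Check: 34^8 ≡ 36 (mod 53).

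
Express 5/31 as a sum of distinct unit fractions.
1/7 + 1/55 + 1/3979 + 1/23744683 + 1/1127619917796295

Greedy algorithm:
5/31: ceiling(31/5) = 7, use 1/7
4/217: ceiling(217/4) = 55, use 1/55
3/11935: ceiling(11935/3) = 3979, use 1/3979
2/47489365: ceiling(47489365/2) = 23744683, use 1/23744683
1/1127619917796295: ceiling(1127619917796295/1) = 1127619917796295, use 1/1127619917796295
Result: 5/31 = 1/7 + 1/55 + 1/3979 + 1/23744683 + 1/1127619917796295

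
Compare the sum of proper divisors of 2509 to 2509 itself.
deficient

Proper divisors of 2509: sum = 1 + 13 + 193 = 207
Since 207 < 2509, 2509 is deficient.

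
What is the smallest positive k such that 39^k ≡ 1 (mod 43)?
14

43 is prime, so ord(39) divides φ(43) = 42.
Divisors of 42: 1, 2, 3, 6, 7, 14, 21, 42.
Repeated squaring: 39^1 ≡ 39, 39^2 ≡ 16, 39^4 ≡ 41, 39^8 ≡ 4, 39^16 ≡ 16, 39^32 ≡ 41 (mod 43).
Test 39^d mod 43 for each divisor d in increasing order:
39^1 ≡ 39
39^2 ≡ 16
39^3 = 39^2·39^1 ≡ 22
39^6 = 39^4·39^2 ≡ 11
39^7 = 39^4·39^2·39^1 ≡ 42
39^14 = 39^8·39^4·39^2 ≡ 1  ← first divisor giving 1
The order is 14.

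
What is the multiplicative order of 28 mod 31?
15

31 is prime, so ord(28) divides φ(31) = 30.
Divisors of 30: 1, 2, 3, 5, 6, 10, 15, 30.
Repeated squaring: 28^1 ≡ 28, 28^2 ≡ 9, 28^4 ≡ 19, 28^8 ≡ 20, 28^16 ≡ 28 (mod 31).
Test 28^d mod 31 for each divisor d in increasing order:
28^1 ≡ 28
28^2 ≡ 9
28^3 = 28^2·28^1 ≡ 4
28^5 = 28^4·28^1 ≡ 5
28^6 = 28^4·28^2 ≡ 16
28^10 = 28^8·28^2 ≡ 25
28^15 = 28^8·28^4·28^2·28^1 ≡ 1  ← first divisor giving 1
The order is 15.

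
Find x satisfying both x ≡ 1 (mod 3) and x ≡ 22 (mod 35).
22

Using Chinese Remainder Theorem:
M = 3 × 35 = 105
M1 = 35, M2 = 3
y1 = 35^(-1) mod 3 = 2
y2 = 3^(-1) mod 35 = 12
x = (1×35×2 + 22×3×12) mod 105 = 22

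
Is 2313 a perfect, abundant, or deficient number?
deficient

Proper divisors of 2313: sum = 1 + 3 + 9 + 257 + 771 = 1041
Since 1041 < 2313, 2313 is deficient.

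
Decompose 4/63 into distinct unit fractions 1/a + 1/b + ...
1/16 + 1/1008

Greedy algorithm:
4/63: ceiling(63/4) = 16, use 1/16
1/1008: ceiling(1008/1) = 1008, use 1/1008
Result: 4/63 = 1/16 + 1/1008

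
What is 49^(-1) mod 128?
81

gcd(49, 128) = 1, so the inverse exists.
Extended Euclidean algorithm on (128, 49):
128 = 2 × 49 + 30  ⟹  30 = (1)·128 + (-2)·49
49 = 1 × 30 + 19  ⟹  19 = (-1)·128 + (3)·49
30 = 1 × 19 + 11  ⟹  11 = (2)·128 + (-5)·49
19 = 1 × 11 + 8  ⟹  8 = (-3)·128 + (8)·49
11 = 1 × 8 + 3  ⟹  3 = (5)·128 + (-13)·49
8 = 2 × 3 + 2  ⟹  2 = (-13)·128 + (34)·49
3 = 1 × 2 + 1  ⟹  1 = (18)·128 + (-47)·49
So (-47)·49 ≡ 1 (mod 128), i.e. 49^(-1) ≡ -47 ≡ 81 (mod 128).
Check: 49 × 81 = 3969 ≡ 1 (mod 128)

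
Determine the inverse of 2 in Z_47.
24

gcd(2, 47) = 1, so the inverse exists.
Extended Euclidean algorithm on (47, 2):
47 = 23 × 2 + 1  ⟹  1 = (1)·47 + (-23)·2
So (-23)·2 ≡ 1 (mod 47), i.e. 2^(-1) ≡ -23 ≡ 24 (mod 47).
Check: 2 × 24 = 48 ≡ 1 (mod 47)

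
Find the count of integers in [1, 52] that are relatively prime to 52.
24

52 = 2^2 × 13
φ(n) = n × ∏(1 - 1/p) for each prime p dividing n
φ(52) = 52 × (1 - 1/2) × (1 - 1/13) = 24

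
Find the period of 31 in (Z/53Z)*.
52

53 is prime, so ord(31) divides φ(53) = 52.
Divisors of 52: 1, 2, 4, 13, 26, 52.
Repeated squaring: 31^1 ≡ 31, 31^2 ≡ 7, 31^4 ≡ 49, 31^8 ≡ 16, 31^16 ≡ 44, 31^32 ≡ 28 (mod 53).
Test 31^d mod 53 for each divisor d in increasing order:
31^1 ≡ 31
31^2 ≡ 7
31^4 ≡ 49
31^13 = 31^8·31^4·31^1 ≡ 30
31^26 = 31^16·31^8·31^2 ≡ 52
31^52 = 31^32·31^16·31^4 ≡ 1  ← first divisor giving 1
The order is 52.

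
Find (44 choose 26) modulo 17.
3

Using Lucas' theorem:
Write n=44 and k=26 in base 17:
n in base 17: [2, 10]
k in base 17: [1, 9]
C(44,26) mod 17 = ∏ C(n_i, k_i) mod 17
Digit binomials (mod 17): C(2,1) = 2; C(10,9) = 10
Product: 2 × 10 = 20 ≡ 3 (mod 17)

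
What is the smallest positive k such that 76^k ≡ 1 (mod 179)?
89

179 is prime, so ord(76) divides φ(179) = 178.
Divisors of 178: 1, 2, 89, 178.
Repeated squaring: 76^1 ≡ 76, 76^2 ≡ 48, 76^4 ≡ 156, 76^8 ≡ 171, 76^16 ≡ 64, 76^32 ≡ 158, 76^64 ≡ 83, 76^128 ≡ 87 (mod 179).
Test 76^d mod 179 for each divisor d in increasing order:
76^1 ≡ 76
76^2 ≡ 48
76^89 = 76^64·76^16·76^8·76^1 ≡ 1  ← first divisor giving 1
The order is 89.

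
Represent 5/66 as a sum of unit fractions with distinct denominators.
1/14 + 1/231

Greedy algorithm:
5/66: ceiling(66/5) = 14, use 1/14
1/231: ceiling(231/1) = 231, use 1/231
Result: 5/66 = 1/14 + 1/231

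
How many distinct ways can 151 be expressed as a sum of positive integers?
45060624582

p(n) counts ways to write n as a sum of positive integers (order ignored).
Euler's pentagonal recurrence: p(k) = p(k-1) + p(k-2) - p(k-5) - p(k-7) + p(k-12) + p(k-15) - ... (offsets j(3j∓1)/2, signs ++--, p(0)=1, p(<0)=0).
DP table for k = 0..150: p(0)=1, p(1)=1, p(2)=2, p(3)=3, p(4)=5, p(5)=7, p(6)=11, p(7)=15, p(8)=22, p(9)=30, p(10)=42, p(11)=56, p(12)=77, p(13)=101, p(14)=135, p(15)=176, p(16)=231, p(17)=297, p(18)=385, p(19)=490, p(20)=627, p(21)=792, p(22)=1002, p(23)=1255, p(24)=1575, p(25)=1958, p(26)=2436, p(27)=3010, p(28)=3718, p(29)=4565, p(30)=5604, p(31)=6842, p(32)=8349, p(33)=10143, p(34)=12310, p(35)=14883, p(36)=17977, p(37)=21637, p(38)=26015, p(39)=31185, p(40)=37338, p(41)=44583, p(42)=53174, p(43)=63261, p(44)=75175, p(45)=89134, p(46)=105558, p(47)=124754, p(48)=147273, p(49)=173525, p(50)=204226, p(51)=239943, p(52)=281589, p(53)=329931, p(54)=386155, p(55)=451276, p(56)=526823, p(57)=614154, p(58)=715220, p(59)=831820, p(60)=966467, p(61)=1121505, p(62)=1300156, p(63)=1505499, p(64)=1741630, p(65)=2012558, p(66)=2323520, p(67)=2679689, p(68)=3087735, p(69)=3554345, p(70)=4087968, p(71)=4697205, p(72)=5392783, p(73)=6185689, p(74)=7089500, p(75)=8118264, p(76)=9289091, p(77)=10619863, p(78)=12132164, p(79)=13848650, p(80)=15796476, p(81)=18004327, p(82)=20506255, p(83)=23338469, p(84)=26543660, p(85)=30167357, p(86)=34262962, p(87)=38887673, p(88)=44108109, p(89)=49995925, p(90)=56634173, p(91)=64112359, p(92)=72533807, p(93)=82010177, p(94)=92669720, p(95)=104651419, p(96)=118114304, p(97)=133230930, p(98)=150198136, p(99)=169229875, p(100)=190569292, p(101)=214481126, p(102)=241265379, p(103)=271248950, p(104)=304801365, p(105)=342325709, p(106)=384276336, p(107)=431149389, p(108)=483502844, p(109)=541946240, p(110)=607163746, p(111)=679903203, p(112)=761002156, p(113)=851376628, p(114)=952050665, p(115)=1064144451, p(116)=1188908248, p(117)=1327710076, p(118)=1482074143, p(119)=1653668665, p(120)=1844349560, p(121)=2056148051, p(122)=2291320912, p(123)=2552338241, p(124)=2841940500, p(125)=3163127352, p(126)=3519222692, p(127)=3913864295, p(128)=4351078600, p(129)=4835271870, p(130)=5371315400, p(131)=5964539504, p(132)=6620830889, p(133)=7346629512, p(134)=8149040695, p(135)=9035836076, p(136)=10015581680, p(137)=11097645016, p(138)=12292341831, p(139)=13610949895, p(140)=15065878135, p(141)=16670689208, p(142)=18440293320, p(143)=20390982757, p(144)=22540654445, p(145)=24908858009, p(146)=27517052599, p(147)=30388671978, p(148)=33549419497, p(149)=37027355200, p(150)=40853235313.
Final step: p(151) = p(150) + p(149) - p(146) - p(144) + p(139) + p(136) - p(129) - p(125) + p(116) + p(111) - p(100) - p(94) + p(81) + p(74) - p(59) - p(51) + p(34) + p(25) - p(6)
= 40853235313 + 37027355200 - 27517052599 - 22540654445 + 13610949895 + 10015581680 - 4835271870 - 3163127352 + 1188908248 + 679903203 - 190569292 - 92669720 + 18004327 + 7089500 - 831820 - 239943 + 12310 + 1958 - 11
= 45060624582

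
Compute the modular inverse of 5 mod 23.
14

gcd(5, 23) = 1, so the inverse exists.
Extended Euclidean algorithm on (23, 5):
23 = 4 × 5 + 3  ⟹  3 = (1)·23 + (-4)·5
5 = 1 × 3 + 2  ⟹  2 = (-1)·23 + (5)·5
3 = 1 × 2 + 1  ⟹  1 = (2)·23 + (-9)·5
So (-9)·5 ≡ 1 (mod 23), i.e. 5^(-1) ≡ -9 ≡ 14 (mod 23).
Check: 5 × 14 = 70 ≡ 1 (mod 23)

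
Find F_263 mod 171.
127

Matrix identity: Q^n = [[F_(n+1), F_n], [F_n, F_(n-1)]] with Q = [[1,1],[1,0]].
n = 263 = 100000111₂. Square-and-multiply, entries mod 171:
Q^1 = [[1,1],[1,0]]
Q^2 = (Q^1)² = [[2,1],[1,1]]
Q^4 = (Q^2)² = [[5,3],[3,2]]
Q^8 = (Q^4)² = [[34,21],[21,13]]
Q^16 = (Q^8)² = [[58,132],[132,97]]
Q^32 = (Q^16)² = [[97,111],[111,157]]
Q^65 = (Q^32)²·Q = [[163,13],[13,150]]
Q^131 = (Q^65)²·Q = [[27,62],[62,136]]
Q^263 = (Q^131)²·Q = [[144,127],[127,17]]
F_263 mod 171 = Q^263[0][1] = 127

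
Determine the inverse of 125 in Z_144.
53

gcd(125, 144) = 1, so the inverse exists.
Extended Euclidean algorithm on (144, 125):
144 = 1 × 125 + 19  ⟹  19 = (1)·144 + (-1)·125
125 = 6 × 19 + 11  ⟹  11 = (-6)·144 + (7)·125
19 = 1 × 11 + 8  ⟹  8 = (7)·144 + (-8)·125
11 = 1 × 8 + 3  ⟹  3 = (-13)·144 + (15)·125
8 = 2 × 3 + 2  ⟹  2 = (33)·144 + (-38)·125
3 = 1 × 2 + 1  ⟹  1 = (-46)·144 + (53)·125
So (53)·125 ≡ 1 (mod 144), i.e. 125^(-1) ≡ 53 (mod 144).
Check: 125 × 53 = 6625 ≡ 1 (mod 144)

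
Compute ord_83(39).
82

83 is prime, so ord(39) divides φ(83) = 82.
Divisors of 82: 1, 2, 41, 82.
Repeated squaring: 39^1 ≡ 39, 39^2 ≡ 27, 39^4 ≡ 65, 39^8 ≡ 75, 39^16 ≡ 64, 39^32 ≡ 29, 39^64 ≡ 11 (mod 83).
Test 39^d mod 83 for each divisor d in increasing order:
39^1 ≡ 39
39^2 ≡ 27
39^41 = 39^32·39^8·39^1 ≡ 82
39^82 = 39^64·39^16·39^2 ≡ 1  ← first divisor giving 1
The order is 82.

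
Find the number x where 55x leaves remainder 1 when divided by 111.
109

gcd(55, 111) = 1, so the inverse exists.
Extended Euclidean algorithm on (111, 55):
111 = 2 × 55 + 1  ⟹  1 = (1)·111 + (-2)·55
So (-2)·55 ≡ 1 (mod 111), i.e. 55^(-1) ≡ -2 ≡ 109 (mod 111).
Check: 55 × 109 = 5995 ≡ 1 (mod 111)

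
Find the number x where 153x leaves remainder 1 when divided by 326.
277

gcd(153, 326) = 1, so the inverse exists.
Extended Euclidean algorithm on (326, 153):
326 = 2 × 153 + 20  ⟹  20 = (1)·326 + (-2)·153
153 = 7 × 20 + 13  ⟹  13 = (-7)·326 + (15)·153
20 = 1 × 13 + 7  ⟹  7 = (8)·326 + (-17)·153
13 = 1 × 7 + 6  ⟹  6 = (-15)·326 + (32)·153
7 = 1 × 6 + 1  ⟹  1 = (23)·326 + (-49)·153
So (-49)·153 ≡ 1 (mod 326), i.e. 153^(-1) ≡ -49 ≡ 277 (mod 326).
Check: 153 × 277 = 42381 ≡ 1 (mod 326)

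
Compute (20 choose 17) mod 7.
6

Using Lucas' theorem:
Write n=20 and k=17 in base 7:
n in base 7: [2, 6]
k in base 7: [2, 3]
C(20,17) mod 7 = ∏ C(n_i, k_i) mod 7
Digit binomials (mod 7): C(2,2) = 1; C(6,3) = 20 ≡ 6
Product: 1 × 6 = 6 ≡ 6 (mod 7)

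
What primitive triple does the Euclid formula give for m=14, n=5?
(171, 140, 221)

Euclid's formula: a = m² - n², b = 2mn, c = m² + n²
m = 14, n = 5
a = 14² - 5² = 196 - 25 = 171
b = 2 × 14 × 5 = 140
c = 14² + 5² = 196 + 25 = 221
Verification: 171² + 140² = 29241 + 19600 = 48841 = 221² ✓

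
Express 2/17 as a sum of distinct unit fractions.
1/9 + 1/153

Greedy algorithm:
2/17: ceiling(17/2) = 9, use 1/9
1/153: ceiling(153/1) = 153, use 1/153
Result: 2/17 = 1/9 + 1/153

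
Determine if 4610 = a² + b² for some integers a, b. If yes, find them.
11² + 67² (a=11, b=67)

Factorization: 4610 = 2 × 5 × 461
By Fermat: n is sum of two squares iff every prime p ≡ 3 (mod 4) appears to even power.
All primes ≡ 3 (mod 4) appear to even power.
Search a = 0, 1, 2, … for 4610 - a² a perfect square: first hit at a = 11: 4610 - 121 = 4489 = 67².
4610 = 11² + 67² = 121 + 4489 ✓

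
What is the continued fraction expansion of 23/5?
[4; 1, 1, 2]

Euclidean algorithm steps:
23 = 4 × 5 + 3
5 = 1 × 3 + 2
3 = 1 × 2 + 1
2 = 2 × 1 + 0
Continued fraction: [4; 1, 1, 2]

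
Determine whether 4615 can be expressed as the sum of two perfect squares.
Not possible

Factorization: 4615 = 5 × 13 × 71
By Fermat: n is sum of two squares iff every prime p ≡ 3 (mod 4) appears to even power.
Prime(s) ≡ 3 (mod 4) with odd exponent: [(71, 1)]
Therefore 4615 cannot be expressed as a² + b².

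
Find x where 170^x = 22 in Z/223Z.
91

Baby-step giant-step with step n = ⌈√223⌉ = 15.
Baby steps 170^j mod 223 (j:value) for j=0..14: 0:1, 1:170, 2:133, 3:87, 4:72, 5:198, 6:210, 7:20, 8:55, 9:207, 10:179, 11:102, 12:169, 13:186, 14:177.
Giant-step multiplier: 170^(-15) ≡ 170^(222-15) = 170^207 ≡ 104 (mod 223).
Giant steps γ_i = 22·104^i mod 223: γ_0=22, γ_1=58, γ_2=11, γ_3=29, γ_4=117, γ_5=126, γ_6=170 (in table at j=1).
x = i·n + j = 6·15 + 1 = 91.
Check: 170^91 ≡ 22 (mod 223).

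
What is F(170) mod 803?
264

Matrix identity: Q^n = [[F_(n+1), F_n], [F_n, F_(n-1)]] with Q = [[1,1],[1,0]].
n = 170 = 10101010₂. Square-and-multiply, entries mod 803:
Q^1 = [[1,1],[1,0]]
Q^2 = (Q^1)² = [[2,1],[1,1]]
Q^5 = (Q^2)²·Q = [[8,5],[5,3]]
Q^10 = (Q^5)² = [[89,55],[55,34]]
Q^21 = (Q^10)²·Q = [[45,507],[507,341]]
Q^42 = (Q^21)² = [[508,573],[573,738]]
Q^85 = (Q^42)²·Q = [[294,203],[203,91]]
Q^170 = (Q^85)² = [[771,264],[264,507]]
F_170 mod 803 = Q^170[0][1] = 264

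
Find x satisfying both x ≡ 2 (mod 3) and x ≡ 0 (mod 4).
8

Using Chinese Remainder Theorem:
M = 3 × 4 = 12
M1 = 4, M2 = 3
y1 = 4^(-1) mod 3 = 1
y2 = 3^(-1) mod 4 = 3
x = (2×4×1 + 0×3×3) mod 12 = 8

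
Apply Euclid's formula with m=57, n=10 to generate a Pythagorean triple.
(3149, 1140, 3349)

Euclid's formula: a = m² - n², b = 2mn, c = m² + n²
m = 57, n = 10
a = 57² - 10² = 3249 - 100 = 3149
b = 2 × 57 × 10 = 1140
c = 57² + 10² = 3249 + 100 = 3349
Verification: 3149² + 1140² = 9916201 + 1299600 = 11215801 = 3349² ✓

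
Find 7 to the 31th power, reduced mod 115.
38

Repeated squaring. Binary of 31 = 11111.
7^1 ≡ 7 (mod 115); 7^2 ≡ 49 (mod 115); 7^4 ≡ 101 (mod 115); 7^8 ≡ 81 (mod 115); 7^16 ≡ 6 (mod 115)
7^31 = 7^1 × 7^2 × 7^4 × 7^8 × 7^16 ≡ 38 (mod 115)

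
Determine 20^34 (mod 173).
49

Repeated squaring. Binary of 34 = 100010.
20^1 ≡ 20 (mod 173); 20^2 ≡ 54 (mod 173); 20^4 ≡ 148 (mod 173); 20^8 ≡ 106 (mod 173); 20^16 ≡ 164 (mod 173); 20^32 ≡ 81 (mod 173)
20^34 = 20^2 × 20^32 ≡ 49 (mod 173)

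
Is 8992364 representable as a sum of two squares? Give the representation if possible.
Not possible

Factorization: 8992364 = 2^2 × 131^3
By Fermat: n is sum of two squares iff every prime p ≡ 3 (mod 4) appears to even power.
Prime(s) ≡ 3 (mod 4) with odd exponent: [(131, 3)]
Therefore 8992364 cannot be expressed as a² + b².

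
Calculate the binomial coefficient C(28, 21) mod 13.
0

Using Lucas' theorem:
Write n=28 and k=21 in base 13:
n in base 13: [2, 2]
k in base 13: [1, 8]
C(28,21) mod 13 = ∏ C(n_i, k_i) mod 13
Digit binomials (mod 13): C(2,1) = 2; C(2,8) = 0 (k_i > n_i)
Product: 2 × 0 = 0 ≡ 0 (mod 13)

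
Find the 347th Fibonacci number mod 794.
749

Matrix identity: Q^n = [[F_(n+1), F_n], [F_n, F_(n-1)]] with Q = [[1,1],[1,0]].
n = 347 = 101011011₂. Square-and-multiply, entries mod 794:
Q^1 = [[1,1],[1,0]]
Q^2 = (Q^1)² = [[2,1],[1,1]]
Q^5 = (Q^2)²·Q = [[8,5],[5,3]]
Q^10 = (Q^5)² = [[89,55],[55,34]]
Q^21 = (Q^10)²·Q = [[243,624],[624,413]]
Q^43 = (Q^21)²·Q = [[249,609],[609,434]]
Q^86 = (Q^43)² = [[152,685],[685,261]]
Q^173 = (Q^86)²·Q = [[290,49],[49,241]]
Q^347 = (Q^173)²·Q = [[566,749],[749,611]]
F_347 mod 794 = Q^347[0][1] = 749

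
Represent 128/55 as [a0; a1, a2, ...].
[2; 3, 18]

Euclidean algorithm steps:
128 = 2 × 55 + 18
55 = 3 × 18 + 1
18 = 18 × 1 + 0
Continued fraction: [2; 3, 18]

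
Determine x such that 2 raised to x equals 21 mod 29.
17

Baby-step giant-step with step n = ⌈√29⌉ = 6.
Baby steps 2^j mod 29 (j:value) for j=0..5: 0:1, 1:2, 2:4, 3:8, 4:16, 5:3.
Giant-step multiplier: 2^(-6) ≡ 2^(28-6) = 2^22 ≡ 5 (mod 29).
Giant steps γ_i = 21·5^i mod 29: γ_0=21, γ_1=18, γ_2=3 (in table at j=5).
x = i·n + j = 2·6 + 5 = 17.
Check: 2^17 ≡ 21 (mod 29).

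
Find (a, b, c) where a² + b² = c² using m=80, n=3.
(6391, 480, 6409)

Euclid's formula: a = m² - n², b = 2mn, c = m² + n²
m = 80, n = 3
a = 80² - 3² = 6400 - 9 = 6391
b = 2 × 80 × 3 = 480
c = 80² + 3² = 6400 + 9 = 6409
Verification: 6391² + 480² = 40844881 + 230400 = 41075281 = 6409² ✓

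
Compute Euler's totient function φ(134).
66

134 = 2 × 67
φ(n) = n × ∏(1 - 1/p) for each prime p dividing n
φ(134) = 134 × (1 - 1/2) × (1 - 1/67) = 66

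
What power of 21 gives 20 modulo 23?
19

Baby-step giant-step with step n = ⌈√23⌉ = 5.
Baby steps 21^j mod 23 (j:value) for j=0..4: 0:1, 1:21, 2:4, 3:15, 4:16.
Giant-step multiplier: 21^(-5) ≡ 21^(22-5) = 21^17 ≡ 5 (mod 23).
Giant steps γ_i = 20·5^i mod 23: γ_0=20, γ_1=8, γ_2=17, γ_3=16 (in table at j=4).
x = i·n + j = 3·5 + 4 = 19.
Check: 21^19 ≡ 20 (mod 23).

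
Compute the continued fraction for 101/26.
[3; 1, 7, 1, 2]

Euclidean algorithm steps:
101 = 3 × 26 + 23
26 = 1 × 23 + 3
23 = 7 × 3 + 2
3 = 1 × 2 + 1
2 = 2 × 1 + 0
Continued fraction: [3; 1, 7, 1, 2]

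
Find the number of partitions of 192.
1987276856363

p(n) counts ways to write n as a sum of positive integers (order ignored).
Euler's pentagonal recurrence: p(k) = p(k-1) + p(k-2) - p(k-5) - p(k-7) + p(k-12) + p(k-15) - ... (offsets j(3j∓1)/2, signs ++--, p(0)=1, p(<0)=0).
DP table for k = 0..191: p(0)=1, p(1)=1, p(2)=2, p(3)=3, p(4)=5, p(5)=7, p(6)=11, p(7)=15, p(8)=22, p(9)=30, p(10)=42, p(11)=56, p(12)=77, p(13)=101, p(14)=135, p(15)=176, p(16)=231, p(17)=297, p(18)=385, p(19)=490, p(20)=627, p(21)=792, p(22)=1002, p(23)=1255, p(24)=1575, p(25)=1958, p(26)=2436, p(27)=3010, p(28)=3718, p(29)=4565, p(30)=5604, p(31)=6842, p(32)=8349, p(33)=10143, p(34)=12310, p(35)=14883, p(36)=17977, p(37)=21637, p(38)=26015, p(39)=31185, p(40)=37338, p(41)=44583, p(42)=53174, p(43)=63261, p(44)=75175, p(45)=89134, p(46)=105558, p(47)=124754, p(48)=147273, p(49)=173525, p(50)=204226, p(51)=239943, p(52)=281589, p(53)=329931, p(54)=386155, p(55)=451276, p(56)=526823, p(57)=614154, p(58)=715220, p(59)=831820, p(60)=966467, p(61)=1121505, p(62)=1300156, p(63)=1505499, p(64)=1741630, p(65)=2012558, p(66)=2323520, p(67)=2679689, p(68)=3087735, p(69)=3554345, p(70)=4087968, p(71)=4697205, p(72)=5392783, p(73)=6185689, p(74)=7089500, p(75)=8118264, p(76)=9289091, p(77)=10619863, p(78)=12132164, p(79)=13848650, p(80)=15796476, p(81)=18004327, p(82)=20506255, p(83)=23338469, p(84)=26543660, p(85)=30167357, p(86)=34262962, p(87)=38887673, p(88)=44108109, p(89)=49995925, p(90)=56634173, p(91)=64112359, p(92)=72533807, p(93)=82010177, p(94)=92669720, p(95)=104651419, p(96)=118114304, p(97)=133230930, p(98)=150198136, p(99)=169229875, p(100)=190569292, p(101)=214481126, p(102)=241265379, p(103)=271248950, p(104)=304801365, p(105)=342325709, p(106)=384276336, p(107)=431149389, p(108)=483502844, p(109)=541946240, p(110)=607163746, p(111)=679903203, p(112)=761002156, p(113)=851376628, p(114)=952050665, p(115)=1064144451, p(116)=1188908248, p(117)=1327710076, p(118)=1482074143, p(119)=1653668665, p(120)=1844349560, p(121)=2056148051, p(122)=2291320912, p(123)=2552338241, p(124)=2841940500, p(125)=3163127352, p(126)=3519222692, p(127)=3913864295, p(128)=4351078600, p(129)=4835271870, p(130)=5371315400, p(131)=5964539504, p(132)=6620830889, p(133)=7346629512, p(134)=8149040695, p(135)=9035836076, p(136)=10015581680, p(137)=11097645016, p(138)=12292341831, p(139)=13610949895, p(140)=15065878135, p(141)=16670689208, p(142)=18440293320, p(143)=20390982757, p(144)=22540654445, p(145)=24908858009, p(146)=27517052599, p(147)=30388671978, p(148)=33549419497, p(149)=37027355200, p(150)=40853235313, p(151)=45060624582, p(152)=49686288421, p(153)=54770336324, p(154)=60356673280, p(155)=66493182097, p(156)=73232243759, p(157)=80630964769, p(158)=88751778802, p(159)=97662728555, p(160)=107438159466, p(161)=118159068427, p(162)=129913904637, p(163)=142798995930, p(164)=156919475295, p(165)=172389800255, p(166)=189334822579, p(167)=207890420102, p(168)=228204732751, p(169)=250438925115, p(170)=274768617130, p(171)=301384802048, p(172)=330495499613, p(173)=362326859895, p(174)=397125074750, p(175)=435157697830, p(176)=476715857290, p(177)=522115831195, p(178)=571701605655, p(179)=625846753120, p(180)=684957390936, p(181)=749474411781, p(182)=819876908323, p(183)=896684817527, p(184)=980462880430, p(185)=1071823774337, p(186)=1171432692373, p(187)=1280011042268, p(188)=1398341745571, p(189)=1527273599625, p(190)=1667727404093, p(191)=1820701100652.
Final step: p(192) = p(191) + p(190) - p(187) - p(185) + p(180) + p(177) - p(170) - p(166) + p(157) + p(152) - p(141) - p(135) + p(122) + p(115) - p(100) - p(92) + p(75) + p(66) - p(47) - p(37) + p(16) + p(5)
= 1820701100652 + 1667727404093 - 1280011042268 - 1071823774337 + 684957390936 + 522115831195 - 274768617130 - 189334822579 + 80630964769 + 49686288421 - 16670689208 - 9035836076 + 2291320912 + 1064144451 - 190569292 - 72533807 + 8118264 + 2323520 - 124754 - 21637 + 231 + 7
= 1987276856363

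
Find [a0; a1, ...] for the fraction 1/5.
[0; 5]

Euclidean algorithm steps:
1 = 0 × 5 + 1
5 = 5 × 1 + 0
Continued fraction: [0; 5]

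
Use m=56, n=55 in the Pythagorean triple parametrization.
(111, 6160, 6161)

Euclid's formula: a = m² - n², b = 2mn, c = m² + n²
m = 56, n = 55
a = 56² - 55² = 3136 - 3025 = 111
b = 2 × 56 × 55 = 6160
c = 56² + 55² = 3136 + 3025 = 6161
Verification: 111² + 6160² = 12321 + 37945600 = 37957921 = 6161² ✓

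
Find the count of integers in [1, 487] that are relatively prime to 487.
486

487 = 487
φ(n) = n × ∏(1 - 1/p) for each prime p dividing n
φ(487) = 487 × (1 - 1/487) = 486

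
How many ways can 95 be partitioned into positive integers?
104651419

p(n) counts ways to write n as a sum of positive integers (order ignored).
Euler's pentagonal recurrence: p(k) = p(k-1) + p(k-2) - p(k-5) - p(k-7) + p(k-12) + p(k-15) - ... (offsets j(3j∓1)/2, signs ++--, p(0)=1, p(<0)=0).
DP table for k = 0..94: p(0)=1, p(1)=1, p(2)=2, p(3)=3, p(4)=5, p(5)=7, p(6)=11, p(7)=15, p(8)=22, p(9)=30, p(10)=42, p(11)=56, p(12)=77, p(13)=101, p(14)=135, p(15)=176, p(16)=231, p(17)=297, p(18)=385, p(19)=490, p(20)=627, p(21)=792, p(22)=1002, p(23)=1255, p(24)=1575, p(25)=1958, p(26)=2436, p(27)=3010, p(28)=3718, p(29)=4565, p(30)=5604, p(31)=6842, p(32)=8349, p(33)=10143, p(34)=12310, p(35)=14883, p(36)=17977, p(37)=21637, p(38)=26015, p(39)=31185, p(40)=37338, p(41)=44583, p(42)=53174, p(43)=63261, p(44)=75175, p(45)=89134, p(46)=105558, p(47)=124754, p(48)=147273, p(49)=173525, p(50)=204226, p(51)=239943, p(52)=281589, p(53)=329931, p(54)=386155, p(55)=451276, p(56)=526823, p(57)=614154, p(58)=715220, p(59)=831820, p(60)=966467, p(61)=1121505, p(62)=1300156, p(63)=1505499, p(64)=1741630, p(65)=2012558, p(66)=2323520, p(67)=2679689, p(68)=3087735, p(69)=3554345, p(70)=4087968, p(71)=4697205, p(72)=5392783, p(73)=6185689, p(74)=7089500, p(75)=8118264, p(76)=9289091, p(77)=10619863, p(78)=12132164, p(79)=13848650, p(80)=15796476, p(81)=18004327, p(82)=20506255, p(83)=23338469, p(84)=26543660, p(85)=30167357, p(86)=34262962, p(87)=38887673, p(88)=44108109, p(89)=49995925, p(90)=56634173, p(91)=64112359, p(92)=72533807, p(93)=82010177, p(94)=92669720.
Final step: p(95) = p(94) + p(93) - p(90) - p(88) + p(83) + p(80) - p(73) - p(69) + p(60) + p(55) - p(44) - p(38) + p(25) + p(18) - p(3)
= 92669720 + 82010177 - 56634173 - 44108109 + 23338469 + 15796476 - 6185689 - 3554345 + 966467 + 451276 - 75175 - 26015 + 1958 + 385 - 3
= 104651419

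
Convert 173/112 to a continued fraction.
[1; 1, 1, 5, 10]

Euclidean algorithm steps:
173 = 1 × 112 + 61
112 = 1 × 61 + 51
61 = 1 × 51 + 10
51 = 5 × 10 + 1
10 = 10 × 1 + 0
Continued fraction: [1; 1, 1, 5, 10]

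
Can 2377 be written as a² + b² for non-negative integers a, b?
21² + 44² (a=21, b=44)

Factorization: 2377 = 2377
By Fermat: n is sum of two squares iff every prime p ≡ 3 (mod 4) appears to even power.
All primes ≡ 3 (mod 4) appear to even power.
Search a = 0, 1, 2, … for 2377 - a² a perfect square: first hit at a = 21: 2377 - 441 = 1936 = 44².
2377 = 21² + 44² = 441 + 1936 ✓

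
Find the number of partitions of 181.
749474411781

p(n) counts ways to write n as a sum of positive integers (order ignored).
Euler's pentagonal recurrence: p(k) = p(k-1) + p(k-2) - p(k-5) - p(k-7) + p(k-12) + p(k-15) - ... (offsets j(3j∓1)/2, signs ++--, p(0)=1, p(<0)=0).
DP table for k = 0..180: p(0)=1, p(1)=1, p(2)=2, p(3)=3, p(4)=5, p(5)=7, p(6)=11, p(7)=15, p(8)=22, p(9)=30, p(10)=42, p(11)=56, p(12)=77, p(13)=101, p(14)=135, p(15)=176, p(16)=231, p(17)=297, p(18)=385, p(19)=490, p(20)=627, p(21)=792, p(22)=1002, p(23)=1255, p(24)=1575, p(25)=1958, p(26)=2436, p(27)=3010, p(28)=3718, p(29)=4565, p(30)=5604, p(31)=6842, p(32)=8349, p(33)=10143, p(34)=12310, p(35)=14883, p(36)=17977, p(37)=21637, p(38)=26015, p(39)=31185, p(40)=37338, p(41)=44583, p(42)=53174, p(43)=63261, p(44)=75175, p(45)=89134, p(46)=105558, p(47)=124754, p(48)=147273, p(49)=173525, p(50)=204226, p(51)=239943, p(52)=281589, p(53)=329931, p(54)=386155, p(55)=451276, p(56)=526823, p(57)=614154, p(58)=715220, p(59)=831820, p(60)=966467, p(61)=1121505, p(62)=1300156, p(63)=1505499, p(64)=1741630, p(65)=2012558, p(66)=2323520, p(67)=2679689, p(68)=3087735, p(69)=3554345, p(70)=4087968, p(71)=4697205, p(72)=5392783, p(73)=6185689, p(74)=7089500, p(75)=8118264, p(76)=9289091, p(77)=10619863, p(78)=12132164, p(79)=13848650, p(80)=15796476, p(81)=18004327, p(82)=20506255, p(83)=23338469, p(84)=26543660, p(85)=30167357, p(86)=34262962, p(87)=38887673, p(88)=44108109, p(89)=49995925, p(90)=56634173, p(91)=64112359, p(92)=72533807, p(93)=82010177, p(94)=92669720, p(95)=104651419, p(96)=118114304, p(97)=133230930, p(98)=150198136, p(99)=169229875, p(100)=190569292, p(101)=214481126, p(102)=241265379, p(103)=271248950, p(104)=304801365, p(105)=342325709, p(106)=384276336, p(107)=431149389, p(108)=483502844, p(109)=541946240, p(110)=607163746, p(111)=679903203, p(112)=761002156, p(113)=851376628, p(114)=952050665, p(115)=1064144451, p(116)=1188908248, p(117)=1327710076, p(118)=1482074143, p(119)=1653668665, p(120)=1844349560, p(121)=2056148051, p(122)=2291320912, p(123)=2552338241, p(124)=2841940500, p(125)=3163127352, p(126)=3519222692, p(127)=3913864295, p(128)=4351078600, p(129)=4835271870, p(130)=5371315400, p(131)=5964539504, p(132)=6620830889, p(133)=7346629512, p(134)=8149040695, p(135)=9035836076, p(136)=10015581680, p(137)=11097645016, p(138)=12292341831, p(139)=13610949895, p(140)=15065878135, p(141)=16670689208, p(142)=18440293320, p(143)=20390982757, p(144)=22540654445, p(145)=24908858009, p(146)=27517052599, p(147)=30388671978, p(148)=33549419497, p(149)=37027355200, p(150)=40853235313, p(151)=45060624582, p(152)=49686288421, p(153)=54770336324, p(154)=60356673280, p(155)=66493182097, p(156)=73232243759, p(157)=80630964769, p(158)=88751778802, p(159)=97662728555, p(160)=107438159466, p(161)=118159068427, p(162)=129913904637, p(163)=142798995930, p(164)=156919475295, p(165)=172389800255, p(166)=189334822579, p(167)=207890420102, p(168)=228204732751, p(169)=250438925115, p(170)=274768617130, p(171)=301384802048, p(172)=330495499613, p(173)=362326859895, p(174)=397125074750, p(175)=435157697830, p(176)=476715857290, p(177)=522115831195, p(178)=571701605655, p(179)=625846753120, p(180)=684957390936.
Final step: p(181) = p(180) + p(179) - p(176) - p(174) + p(169) + p(166) - p(159) - p(155) + p(146) + p(141) - p(130) - p(124) + p(111) + p(104) - p(89) - p(81) + p(64) + p(55) - p(36) - p(26) + p(5)
= 684957390936 + 625846753120 - 476715857290 - 397125074750 + 250438925115 + 189334822579 - 97662728555 - 66493182097 + 27517052599 + 16670689208 - 5371315400 - 2841940500 + 679903203 + 304801365 - 49995925 - 18004327 + 1741630 + 451276 - 17977 - 2436 + 7
= 749474411781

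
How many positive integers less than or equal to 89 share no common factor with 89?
88

89 = 89
φ(n) = n × ∏(1 - 1/p) for each prime p dividing n
φ(89) = 89 × (1 - 1/89) = 88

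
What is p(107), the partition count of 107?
431149389

p(n) counts ways to write n as a sum of positive integers (order ignored).
Euler's pentagonal recurrence: p(k) = p(k-1) + p(k-2) - p(k-5) - p(k-7) + p(k-12) + p(k-15) - ... (offsets j(3j∓1)/2, signs ++--, p(0)=1, p(<0)=0).
DP table for k = 0..106: p(0)=1, p(1)=1, p(2)=2, p(3)=3, p(4)=5, p(5)=7, p(6)=11, p(7)=15, p(8)=22, p(9)=30, p(10)=42, p(11)=56, p(12)=77, p(13)=101, p(14)=135, p(15)=176, p(16)=231, p(17)=297, p(18)=385, p(19)=490, p(20)=627, p(21)=792, p(22)=1002, p(23)=1255, p(24)=1575, p(25)=1958, p(26)=2436, p(27)=3010, p(28)=3718, p(29)=4565, p(30)=5604, p(31)=6842, p(32)=8349, p(33)=10143, p(34)=12310, p(35)=14883, p(36)=17977, p(37)=21637, p(38)=26015, p(39)=31185, p(40)=37338, p(41)=44583, p(42)=53174, p(43)=63261, p(44)=75175, p(45)=89134, p(46)=105558, p(47)=124754, p(48)=147273, p(49)=173525, p(50)=204226, p(51)=239943, p(52)=281589, p(53)=329931, p(54)=386155, p(55)=451276, p(56)=526823, p(57)=614154, p(58)=715220, p(59)=831820, p(60)=966467, p(61)=1121505, p(62)=1300156, p(63)=1505499, p(64)=1741630, p(65)=2012558, p(66)=2323520, p(67)=2679689, p(68)=3087735, p(69)=3554345, p(70)=4087968, p(71)=4697205, p(72)=5392783, p(73)=6185689, p(74)=7089500, p(75)=8118264, p(76)=9289091, p(77)=10619863, p(78)=12132164, p(79)=13848650, p(80)=15796476, p(81)=18004327, p(82)=20506255, p(83)=23338469, p(84)=26543660, p(85)=30167357, p(86)=34262962, p(87)=38887673, p(88)=44108109, p(89)=49995925, p(90)=56634173, p(91)=64112359, p(92)=72533807, p(93)=82010177, p(94)=92669720, p(95)=104651419, p(96)=118114304, p(97)=133230930, p(98)=150198136, p(99)=169229875, p(100)=190569292, p(101)=214481126, p(102)=241265379, p(103)=271248950, p(104)=304801365, p(105)=342325709, p(106)=384276336.
Final step: p(107) = p(106) + p(105) - p(102) - p(100) + p(95) + p(92) - p(85) - p(81) + p(72) + p(67) - p(56) - p(50) + p(37) + p(30) - p(15) - p(7)
= 384276336 + 342325709 - 241265379 - 190569292 + 104651419 + 72533807 - 30167357 - 18004327 + 5392783 + 2679689 - 526823 - 204226 + 21637 + 5604 - 176 - 15
= 431149389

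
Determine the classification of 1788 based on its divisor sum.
abundant

Proper divisors of 1788: sum = 1 + 2 + 3 + 4 + 6 + 12 + 149 + 298 + 447 + 596 + 894 = 2412
Since 2412 > 1788, 1788 is abundant.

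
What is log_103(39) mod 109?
65

Baby-step giant-step with step n = ⌈√109⌉ = 11.
Baby steps 103^j mod 109 (j:value) for j=0..10: 0:1, 1:103, 2:36, 3:2, 4:97, 5:72, 6:4, 7:85, 8:35, 9:8, 10:61.
Giant-step multiplier: 103^(-11) ≡ 103^(108-11) = 103^97 ≡ 95 (mod 109).
Giant steps γ_i = 39·95^i mod 109: γ_0=39, γ_1=108, γ_2=14, γ_3=22, γ_4=19, γ_5=61 (in table at j=10).
x = i·n + j = 5·11 + 10 = 65.
Check: 103^65 ≡ 39 (mod 109).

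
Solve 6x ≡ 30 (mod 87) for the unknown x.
x ≡ 5 (mod 29)

gcd(6, 87) = 3, which divides 30, so solutions exist.
Divide through by 3: 2x ≡ 10 (mod 29).
Find 2^(-1) mod 29 by the extended Euclidean algorithm:
29 = 14 × 2 + 1  ⟹  1 = (1)·29 + (-14)·2
So (-14)·2 ≡ 1 (mod 29), i.e. 2^(-1) ≡ -14 ≡ 15 (mod 29).
x ≡ 15 × 10 = 150 ≡ 5 (mod 29).
Check: 6 × 5 = 30 ≡ 30 (mod 87).
x ≡ 5 (mod 29), giving 3 solutions mod 87.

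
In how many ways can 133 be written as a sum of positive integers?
7346629512

p(n) counts ways to write n as a sum of positive integers (order ignored).
Euler's pentagonal recurrence: p(k) = p(k-1) + p(k-2) - p(k-5) - p(k-7) + p(k-12) + p(k-15) - ... (offsets j(3j∓1)/2, signs ++--, p(0)=1, p(<0)=0).
DP table for k = 0..132: p(0)=1, p(1)=1, p(2)=2, p(3)=3, p(4)=5, p(5)=7, p(6)=11, p(7)=15, p(8)=22, p(9)=30, p(10)=42, p(11)=56, p(12)=77, p(13)=101, p(14)=135, p(15)=176, p(16)=231, p(17)=297, p(18)=385, p(19)=490, p(20)=627, p(21)=792, p(22)=1002, p(23)=1255, p(24)=1575, p(25)=1958, p(26)=2436, p(27)=3010, p(28)=3718, p(29)=4565, p(30)=5604, p(31)=6842, p(32)=8349, p(33)=10143, p(34)=12310, p(35)=14883, p(36)=17977, p(37)=21637, p(38)=26015, p(39)=31185, p(40)=37338, p(41)=44583, p(42)=53174, p(43)=63261, p(44)=75175, p(45)=89134, p(46)=105558, p(47)=124754, p(48)=147273, p(49)=173525, p(50)=204226, p(51)=239943, p(52)=281589, p(53)=329931, p(54)=386155, p(55)=451276, p(56)=526823, p(57)=614154, p(58)=715220, p(59)=831820, p(60)=966467, p(61)=1121505, p(62)=1300156, p(63)=1505499, p(64)=1741630, p(65)=2012558, p(66)=2323520, p(67)=2679689, p(68)=3087735, p(69)=3554345, p(70)=4087968, p(71)=4697205, p(72)=5392783, p(73)=6185689, p(74)=7089500, p(75)=8118264, p(76)=9289091, p(77)=10619863, p(78)=12132164, p(79)=13848650, p(80)=15796476, p(81)=18004327, p(82)=20506255, p(83)=23338469, p(84)=26543660, p(85)=30167357, p(86)=34262962, p(87)=38887673, p(88)=44108109, p(89)=49995925, p(90)=56634173, p(91)=64112359, p(92)=72533807, p(93)=82010177, p(94)=92669720, p(95)=104651419, p(96)=118114304, p(97)=133230930, p(98)=150198136, p(99)=169229875, p(100)=190569292, p(101)=214481126, p(102)=241265379, p(103)=271248950, p(104)=304801365, p(105)=342325709, p(106)=384276336, p(107)=431149389, p(108)=483502844, p(109)=541946240, p(110)=607163746, p(111)=679903203, p(112)=761002156, p(113)=851376628, p(114)=952050665, p(115)=1064144451, p(116)=1188908248, p(117)=1327710076, p(118)=1482074143, p(119)=1653668665, p(120)=1844349560, p(121)=2056148051, p(122)=2291320912, p(123)=2552338241, p(124)=2841940500, p(125)=3163127352, p(126)=3519222692, p(127)=3913864295, p(128)=4351078600, p(129)=4835271870, p(130)=5371315400, p(131)=5964539504, p(132)=6620830889.
Final step: p(133) = p(132) + p(131) - p(128) - p(126) + p(121) + p(118) - p(111) - p(107) + p(98) + p(93) - p(82) - p(76) + p(63) + p(56) - p(41) - p(33) + p(16) + p(7)
= 6620830889 + 5964539504 - 4351078600 - 3519222692 + 2056148051 + 1482074143 - 679903203 - 431149389 + 150198136 + 82010177 - 20506255 - 9289091 + 1505499 + 526823 - 44583 - 10143 + 231 + 15
= 7346629512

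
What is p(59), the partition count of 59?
831820

p(n) counts ways to write n as a sum of positive integers (order ignored).
Euler's pentagonal recurrence: p(k) = p(k-1) + p(k-2) - p(k-5) - p(k-7) + p(k-12) + p(k-15) - ... (offsets j(3j∓1)/2, signs ++--, p(0)=1, p(<0)=0).
DP table for k = 0..58: p(0)=1, p(1)=1, p(2)=2, p(3)=3, p(4)=5, p(5)=7, p(6)=11, p(7)=15, p(8)=22, p(9)=30, p(10)=42, p(11)=56, p(12)=77, p(13)=101, p(14)=135, p(15)=176, p(16)=231, p(17)=297, p(18)=385, p(19)=490, p(20)=627, p(21)=792, p(22)=1002, p(23)=1255, p(24)=1575, p(25)=1958, p(26)=2436, p(27)=3010, p(28)=3718, p(29)=4565, p(30)=5604, p(31)=6842, p(32)=8349, p(33)=10143, p(34)=12310, p(35)=14883, p(36)=17977, p(37)=21637, p(38)=26015, p(39)=31185, p(40)=37338, p(41)=44583, p(42)=53174, p(43)=63261, p(44)=75175, p(45)=89134, p(46)=105558, p(47)=124754, p(48)=147273, p(49)=173525, p(50)=204226, p(51)=239943, p(52)=281589, p(53)=329931, p(54)=386155, p(55)=451276, p(56)=526823, p(57)=614154, p(58)=715220.
Final step: p(59) = p(58) + p(57) - p(54) - p(52) + p(47) + p(44) - p(37) - p(33) + p(24) + p(19) - p(8) - p(2)
= 715220 + 614154 - 386155 - 281589 + 124754 + 75175 - 21637 - 10143 + 1575 + 490 - 22 - 2
= 831820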